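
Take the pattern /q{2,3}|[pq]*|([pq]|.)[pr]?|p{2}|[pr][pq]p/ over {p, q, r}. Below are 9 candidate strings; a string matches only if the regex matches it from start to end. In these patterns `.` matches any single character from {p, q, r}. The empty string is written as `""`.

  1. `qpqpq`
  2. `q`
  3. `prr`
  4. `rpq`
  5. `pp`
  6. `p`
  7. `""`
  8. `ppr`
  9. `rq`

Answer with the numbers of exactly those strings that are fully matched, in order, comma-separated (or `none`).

1 → match
2 → match
3 → no match
4 → no match
5 → match
6 → match
7 → match
8 → no match
9 → no match

1, 2, 5, 6, 7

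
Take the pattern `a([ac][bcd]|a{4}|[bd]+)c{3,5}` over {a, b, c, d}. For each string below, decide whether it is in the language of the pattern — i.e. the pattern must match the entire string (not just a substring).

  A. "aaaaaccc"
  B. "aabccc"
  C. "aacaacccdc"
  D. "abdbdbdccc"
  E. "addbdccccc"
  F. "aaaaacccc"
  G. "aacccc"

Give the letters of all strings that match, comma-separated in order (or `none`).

A → match
B → match
C → no match
D → match
E → match
F → match
G → match

A, B, D, E, F, G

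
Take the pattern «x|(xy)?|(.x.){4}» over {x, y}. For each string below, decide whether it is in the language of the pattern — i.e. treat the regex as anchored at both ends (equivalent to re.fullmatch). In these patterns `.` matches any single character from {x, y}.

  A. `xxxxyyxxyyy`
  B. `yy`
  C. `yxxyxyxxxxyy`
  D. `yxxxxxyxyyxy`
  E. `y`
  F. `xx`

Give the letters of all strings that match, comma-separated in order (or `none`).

A → no match
B → no match
C → no match
D → match
E → no match
F → no match

D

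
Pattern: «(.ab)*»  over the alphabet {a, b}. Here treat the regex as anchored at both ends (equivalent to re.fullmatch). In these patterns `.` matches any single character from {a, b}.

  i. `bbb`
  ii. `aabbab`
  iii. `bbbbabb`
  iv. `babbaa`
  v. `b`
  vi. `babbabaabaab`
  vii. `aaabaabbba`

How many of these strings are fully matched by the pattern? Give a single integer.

i → no match
ii → match
iii → no match
iv → no match
v → no match
vi → match
vii → no match
Total matched: 2

2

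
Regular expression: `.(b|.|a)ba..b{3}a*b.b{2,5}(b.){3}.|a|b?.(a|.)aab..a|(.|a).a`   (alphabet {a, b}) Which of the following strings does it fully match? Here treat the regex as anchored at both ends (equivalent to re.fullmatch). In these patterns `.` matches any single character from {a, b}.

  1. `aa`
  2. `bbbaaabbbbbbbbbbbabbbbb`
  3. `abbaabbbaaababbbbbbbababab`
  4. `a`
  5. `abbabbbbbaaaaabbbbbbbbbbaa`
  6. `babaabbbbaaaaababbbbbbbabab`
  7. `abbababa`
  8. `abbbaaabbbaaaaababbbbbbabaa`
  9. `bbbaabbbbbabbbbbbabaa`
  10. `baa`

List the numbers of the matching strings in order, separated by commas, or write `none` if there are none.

1 → no match
2 → match
3 → no match
4 → match
5 → match
6 → match
7 → no match
8 → no match
9 → match
10 → match

2, 4, 5, 6, 9, 10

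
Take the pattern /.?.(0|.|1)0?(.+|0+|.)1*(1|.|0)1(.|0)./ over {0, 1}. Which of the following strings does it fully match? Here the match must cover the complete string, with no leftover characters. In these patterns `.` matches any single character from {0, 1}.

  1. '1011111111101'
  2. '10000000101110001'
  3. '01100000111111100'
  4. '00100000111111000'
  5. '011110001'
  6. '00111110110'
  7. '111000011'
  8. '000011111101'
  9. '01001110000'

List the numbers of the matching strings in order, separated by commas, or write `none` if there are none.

1 → match
2 → no match
3 → match
4 → no match
5. '011110001' → no match
6. '00111110110' → match
7. '111000011' → no match
8. '000011111101' → match
9. '01001110000' → no match

1, 3, 6, 8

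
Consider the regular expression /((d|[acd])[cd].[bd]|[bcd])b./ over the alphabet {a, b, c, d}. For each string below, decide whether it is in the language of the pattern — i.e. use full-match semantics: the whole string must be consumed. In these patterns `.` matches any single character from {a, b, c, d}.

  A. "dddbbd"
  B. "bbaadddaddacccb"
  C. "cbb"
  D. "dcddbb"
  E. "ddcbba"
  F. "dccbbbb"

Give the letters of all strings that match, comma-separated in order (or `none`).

A, C, D, E

A → match
B → no match
C → match
D → match
E → match
F → no match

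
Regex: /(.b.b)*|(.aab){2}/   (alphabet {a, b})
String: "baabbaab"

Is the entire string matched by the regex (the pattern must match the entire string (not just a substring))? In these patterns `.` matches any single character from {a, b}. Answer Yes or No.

Yes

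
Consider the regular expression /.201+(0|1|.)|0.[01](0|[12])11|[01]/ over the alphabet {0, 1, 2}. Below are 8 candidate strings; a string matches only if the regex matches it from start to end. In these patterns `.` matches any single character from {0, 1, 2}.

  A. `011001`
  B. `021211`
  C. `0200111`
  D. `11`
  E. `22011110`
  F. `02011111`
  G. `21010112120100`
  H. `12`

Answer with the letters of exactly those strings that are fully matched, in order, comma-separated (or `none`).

A → no match
B → match
C → no match
D → no match
E → match
F → match
G → no match
H → no match

B, E, F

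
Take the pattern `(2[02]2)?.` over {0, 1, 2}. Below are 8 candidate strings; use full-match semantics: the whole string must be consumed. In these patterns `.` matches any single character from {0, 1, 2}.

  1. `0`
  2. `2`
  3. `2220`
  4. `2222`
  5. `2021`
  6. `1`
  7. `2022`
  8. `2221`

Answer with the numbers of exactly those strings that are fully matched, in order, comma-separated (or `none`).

1 → match
2 → match
3 → match
4 → match
5 → match
6 → match
7 → match
8 → match

1, 2, 3, 4, 5, 6, 7, 8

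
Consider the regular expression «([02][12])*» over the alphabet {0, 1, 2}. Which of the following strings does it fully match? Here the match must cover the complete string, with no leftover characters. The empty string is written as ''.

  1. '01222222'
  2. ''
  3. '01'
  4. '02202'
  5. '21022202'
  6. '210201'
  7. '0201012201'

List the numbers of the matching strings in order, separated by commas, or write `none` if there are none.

1, 2, 3, 5, 6, 7

1. '01222222' → match
2. '' → match
3. '01' → match
4. '02202' → no match
5. '21022202' → match
6. '210201' → match
7. '0201012201' → match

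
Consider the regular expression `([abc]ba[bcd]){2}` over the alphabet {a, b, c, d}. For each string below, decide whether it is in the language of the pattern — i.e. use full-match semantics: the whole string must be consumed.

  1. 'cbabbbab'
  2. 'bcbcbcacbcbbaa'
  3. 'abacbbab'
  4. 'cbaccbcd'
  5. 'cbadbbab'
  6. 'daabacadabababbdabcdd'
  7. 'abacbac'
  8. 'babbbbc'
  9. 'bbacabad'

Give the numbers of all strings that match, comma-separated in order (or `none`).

1, 3, 5, 9

1. 'cbabbbab' → match
2 → no match
3. 'abacbbab' → match
4. 'cbaccbcd' → no match
5. 'cbadbbab' → match
6 → no match
7. 'abacbac' → no match
8. 'babbbbc' → no match
9. 'bbacabad' → match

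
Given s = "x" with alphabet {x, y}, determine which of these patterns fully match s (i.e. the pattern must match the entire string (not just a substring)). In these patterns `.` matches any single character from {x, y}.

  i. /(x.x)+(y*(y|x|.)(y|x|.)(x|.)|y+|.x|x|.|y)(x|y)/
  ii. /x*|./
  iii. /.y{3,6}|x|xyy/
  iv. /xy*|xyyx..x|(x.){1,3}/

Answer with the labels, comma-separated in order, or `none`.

i → no match
ii → match
iii → match
iv → match

ii, iii, iv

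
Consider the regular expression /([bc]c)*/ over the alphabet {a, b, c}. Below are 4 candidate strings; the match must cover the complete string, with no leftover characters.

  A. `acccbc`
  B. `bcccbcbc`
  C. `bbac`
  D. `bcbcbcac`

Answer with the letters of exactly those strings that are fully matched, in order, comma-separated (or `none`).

A → no match
B → match
C → no match
D → no match

B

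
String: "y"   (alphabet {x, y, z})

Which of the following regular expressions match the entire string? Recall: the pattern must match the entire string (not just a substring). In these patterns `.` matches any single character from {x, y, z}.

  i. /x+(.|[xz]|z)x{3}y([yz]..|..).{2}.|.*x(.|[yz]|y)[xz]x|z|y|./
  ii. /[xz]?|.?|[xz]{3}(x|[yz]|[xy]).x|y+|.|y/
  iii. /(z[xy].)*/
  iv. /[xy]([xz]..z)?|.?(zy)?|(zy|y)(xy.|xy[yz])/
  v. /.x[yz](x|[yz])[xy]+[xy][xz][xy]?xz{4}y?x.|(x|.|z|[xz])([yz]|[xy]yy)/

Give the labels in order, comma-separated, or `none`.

i → match
ii → match
iii → no match
iv → match
v → no match

i, ii, iv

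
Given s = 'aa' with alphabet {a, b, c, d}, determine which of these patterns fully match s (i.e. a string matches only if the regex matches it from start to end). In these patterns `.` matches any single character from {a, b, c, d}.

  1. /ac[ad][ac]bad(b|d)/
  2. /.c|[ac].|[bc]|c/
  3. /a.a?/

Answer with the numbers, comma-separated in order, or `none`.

2, 3

1 → no match — must start with 'ac'
2 → match
3 → match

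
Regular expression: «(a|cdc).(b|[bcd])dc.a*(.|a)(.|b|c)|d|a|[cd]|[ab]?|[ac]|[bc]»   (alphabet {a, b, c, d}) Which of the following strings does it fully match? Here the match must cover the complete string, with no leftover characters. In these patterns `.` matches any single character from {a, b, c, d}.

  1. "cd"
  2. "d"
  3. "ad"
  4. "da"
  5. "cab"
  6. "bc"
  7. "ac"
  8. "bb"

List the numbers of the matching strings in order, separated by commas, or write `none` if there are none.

1. "cd" → no match
2. "d" → match
3. "ad" → no match
4. "da" → no match
5. "cab" → no match
6. "bc" → no match
7. "ac" → no match
8. "bb" → no match

2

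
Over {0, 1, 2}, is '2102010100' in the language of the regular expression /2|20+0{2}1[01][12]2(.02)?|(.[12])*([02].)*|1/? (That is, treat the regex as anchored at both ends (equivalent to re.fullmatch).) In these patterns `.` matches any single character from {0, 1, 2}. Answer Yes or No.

Yes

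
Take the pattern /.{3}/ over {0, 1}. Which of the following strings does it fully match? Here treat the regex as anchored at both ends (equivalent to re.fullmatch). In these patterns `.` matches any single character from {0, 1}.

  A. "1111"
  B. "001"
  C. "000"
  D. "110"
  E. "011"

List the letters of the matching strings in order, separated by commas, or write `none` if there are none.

A → no match
B → match
C → match
D → match
E → match

B, C, D, E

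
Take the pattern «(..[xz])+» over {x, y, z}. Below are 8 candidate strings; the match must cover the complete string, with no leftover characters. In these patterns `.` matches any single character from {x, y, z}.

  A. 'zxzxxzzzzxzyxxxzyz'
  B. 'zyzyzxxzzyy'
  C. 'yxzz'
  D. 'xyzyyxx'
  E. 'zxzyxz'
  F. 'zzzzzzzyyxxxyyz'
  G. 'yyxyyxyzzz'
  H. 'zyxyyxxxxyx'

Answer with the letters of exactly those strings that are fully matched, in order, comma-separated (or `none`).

A → no match
B → no match
C → no match
D → no match
E → match
F → no match
G → no match
H → no match

E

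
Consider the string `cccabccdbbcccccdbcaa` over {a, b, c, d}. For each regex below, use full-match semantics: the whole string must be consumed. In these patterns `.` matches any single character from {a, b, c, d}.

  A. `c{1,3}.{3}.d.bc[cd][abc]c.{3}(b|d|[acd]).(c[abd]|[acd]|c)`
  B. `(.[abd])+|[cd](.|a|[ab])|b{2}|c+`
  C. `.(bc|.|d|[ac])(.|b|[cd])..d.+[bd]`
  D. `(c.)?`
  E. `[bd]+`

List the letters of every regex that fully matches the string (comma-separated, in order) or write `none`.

A → match
B → no match
C → no match
D → no match
E → no match

A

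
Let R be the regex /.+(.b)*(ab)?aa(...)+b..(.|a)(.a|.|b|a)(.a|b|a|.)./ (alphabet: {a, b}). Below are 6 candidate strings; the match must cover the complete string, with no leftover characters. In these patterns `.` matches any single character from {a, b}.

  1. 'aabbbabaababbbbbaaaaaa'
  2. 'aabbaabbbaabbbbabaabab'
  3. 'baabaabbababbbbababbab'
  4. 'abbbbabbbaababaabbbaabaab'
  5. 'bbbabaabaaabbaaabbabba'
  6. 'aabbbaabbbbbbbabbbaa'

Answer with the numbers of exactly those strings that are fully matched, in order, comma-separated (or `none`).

1 → match
2 → match
3 → no match
4 → match
5 → no match
6 → match

1, 2, 4, 6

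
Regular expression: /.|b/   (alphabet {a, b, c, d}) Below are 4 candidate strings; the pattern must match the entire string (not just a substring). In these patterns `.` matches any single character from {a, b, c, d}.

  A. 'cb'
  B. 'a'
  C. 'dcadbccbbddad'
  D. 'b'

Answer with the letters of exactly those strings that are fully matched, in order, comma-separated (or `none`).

B, D

A → no match
B → match
C → no match
D → match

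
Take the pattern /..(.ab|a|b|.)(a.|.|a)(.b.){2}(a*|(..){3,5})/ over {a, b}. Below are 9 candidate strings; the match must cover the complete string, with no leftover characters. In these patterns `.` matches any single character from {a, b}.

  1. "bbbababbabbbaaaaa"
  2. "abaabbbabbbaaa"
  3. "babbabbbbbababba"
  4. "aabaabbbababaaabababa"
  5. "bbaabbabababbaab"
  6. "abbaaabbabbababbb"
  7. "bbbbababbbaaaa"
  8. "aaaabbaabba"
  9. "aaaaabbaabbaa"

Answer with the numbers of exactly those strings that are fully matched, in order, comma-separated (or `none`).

1, 2, 3, 4, 6, 7, 8, 9

1 → match
2 → match
3 → match
4 → match
5 → no match
6 → match
7 → match
8 → match
9 → match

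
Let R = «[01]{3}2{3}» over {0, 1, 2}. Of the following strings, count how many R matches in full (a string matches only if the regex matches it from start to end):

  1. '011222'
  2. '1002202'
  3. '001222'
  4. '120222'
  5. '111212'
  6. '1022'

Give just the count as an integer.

2

1 → match
2 → no match
3 → match
4 → no match
5 → no match
6 → no match
Total matched: 2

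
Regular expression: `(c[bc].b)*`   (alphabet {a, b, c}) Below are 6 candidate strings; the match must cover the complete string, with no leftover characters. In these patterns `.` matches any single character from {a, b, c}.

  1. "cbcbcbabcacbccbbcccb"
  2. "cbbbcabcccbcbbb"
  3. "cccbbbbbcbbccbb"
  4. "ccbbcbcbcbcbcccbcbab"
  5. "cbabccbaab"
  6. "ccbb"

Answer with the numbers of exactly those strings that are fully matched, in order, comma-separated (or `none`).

1 → no match
2 → no match
3 → no match
4 → match
5. "cbabccbaab" → no match
6. "ccbb" → match

4, 6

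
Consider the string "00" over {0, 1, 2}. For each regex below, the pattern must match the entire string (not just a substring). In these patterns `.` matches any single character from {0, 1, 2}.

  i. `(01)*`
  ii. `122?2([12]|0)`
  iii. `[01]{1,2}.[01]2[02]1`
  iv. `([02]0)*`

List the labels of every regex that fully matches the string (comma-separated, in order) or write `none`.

iv

i → no match
ii → no match — must start with "12"
iii → no match — must end with "1"
iv → match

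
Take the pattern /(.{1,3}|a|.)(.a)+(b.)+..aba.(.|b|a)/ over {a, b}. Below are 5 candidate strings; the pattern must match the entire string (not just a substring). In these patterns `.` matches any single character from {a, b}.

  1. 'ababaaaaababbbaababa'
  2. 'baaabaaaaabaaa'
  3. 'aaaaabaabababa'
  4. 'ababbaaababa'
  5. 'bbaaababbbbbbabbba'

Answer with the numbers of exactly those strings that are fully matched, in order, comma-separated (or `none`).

1, 3, 4

1 → match
2 → no match
3 → match
4. 'ababbaaababa' → match
5 → no match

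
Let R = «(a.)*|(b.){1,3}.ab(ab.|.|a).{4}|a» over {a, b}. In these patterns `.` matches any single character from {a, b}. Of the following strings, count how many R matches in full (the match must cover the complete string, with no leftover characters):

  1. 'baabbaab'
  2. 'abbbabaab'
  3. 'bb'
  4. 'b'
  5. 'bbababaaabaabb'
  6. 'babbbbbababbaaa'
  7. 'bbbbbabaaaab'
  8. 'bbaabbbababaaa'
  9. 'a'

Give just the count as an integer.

1 → no match
2 → no match
3 → no match
4 → no match
5 → no match
6 → no match
7 → match
8 → no match
9 → match
Total matched: 2

2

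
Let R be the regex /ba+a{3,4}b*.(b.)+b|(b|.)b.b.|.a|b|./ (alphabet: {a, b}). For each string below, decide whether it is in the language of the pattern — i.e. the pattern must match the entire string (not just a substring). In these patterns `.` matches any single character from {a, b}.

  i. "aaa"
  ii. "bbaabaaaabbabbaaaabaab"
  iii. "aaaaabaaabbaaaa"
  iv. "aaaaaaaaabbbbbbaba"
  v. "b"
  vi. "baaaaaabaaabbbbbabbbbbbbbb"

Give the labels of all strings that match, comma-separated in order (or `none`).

i → no match
ii → no match
iii → no match
iv → no match
v → match
vi → no match

v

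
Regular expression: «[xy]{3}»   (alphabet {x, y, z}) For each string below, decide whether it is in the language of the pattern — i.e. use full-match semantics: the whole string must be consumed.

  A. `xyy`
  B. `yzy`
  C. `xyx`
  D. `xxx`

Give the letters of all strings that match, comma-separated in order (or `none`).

A → match
B → no match
C → match
D → match

A, C, D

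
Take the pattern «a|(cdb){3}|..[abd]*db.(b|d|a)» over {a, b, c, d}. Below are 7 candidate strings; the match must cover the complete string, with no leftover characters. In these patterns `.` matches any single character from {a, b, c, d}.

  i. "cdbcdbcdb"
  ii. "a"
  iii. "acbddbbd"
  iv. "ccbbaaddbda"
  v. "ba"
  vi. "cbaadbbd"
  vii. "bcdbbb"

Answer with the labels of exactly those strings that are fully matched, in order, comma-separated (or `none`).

i, ii, iii, iv, vi, vii

i → match
ii → match
iii → match
iv → match
v → no match
vi → match
vii → match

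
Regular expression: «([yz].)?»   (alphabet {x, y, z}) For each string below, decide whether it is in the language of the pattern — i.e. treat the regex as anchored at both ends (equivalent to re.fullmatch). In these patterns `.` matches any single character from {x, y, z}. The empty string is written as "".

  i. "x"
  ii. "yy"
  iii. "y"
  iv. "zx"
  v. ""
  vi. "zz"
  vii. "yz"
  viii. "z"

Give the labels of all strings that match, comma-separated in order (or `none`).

ii, iv, v, vi, vii

i → no match
ii → match
iii → no match
iv → match
v → match
vi → match
vii → match
viii → no match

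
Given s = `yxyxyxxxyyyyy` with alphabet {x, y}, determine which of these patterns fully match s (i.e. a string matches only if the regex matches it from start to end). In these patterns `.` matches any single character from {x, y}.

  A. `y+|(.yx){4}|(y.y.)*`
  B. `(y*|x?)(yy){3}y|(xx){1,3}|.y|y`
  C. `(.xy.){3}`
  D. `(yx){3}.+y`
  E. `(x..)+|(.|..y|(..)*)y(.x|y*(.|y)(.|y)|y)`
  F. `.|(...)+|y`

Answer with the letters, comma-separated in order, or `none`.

A → no match
B → no match
C → no match
D → match
E → match
F → no match

D, E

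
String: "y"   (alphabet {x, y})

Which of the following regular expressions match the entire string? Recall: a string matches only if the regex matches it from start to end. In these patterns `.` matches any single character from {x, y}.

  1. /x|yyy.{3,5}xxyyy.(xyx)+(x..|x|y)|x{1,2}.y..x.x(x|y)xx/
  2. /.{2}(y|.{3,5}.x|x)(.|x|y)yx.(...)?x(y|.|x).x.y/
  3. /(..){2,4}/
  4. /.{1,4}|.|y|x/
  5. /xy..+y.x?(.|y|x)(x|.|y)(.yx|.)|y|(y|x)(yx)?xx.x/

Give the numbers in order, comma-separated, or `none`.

1 → no match
2 → no match
3 → no match
4 → match
5 → match

4, 5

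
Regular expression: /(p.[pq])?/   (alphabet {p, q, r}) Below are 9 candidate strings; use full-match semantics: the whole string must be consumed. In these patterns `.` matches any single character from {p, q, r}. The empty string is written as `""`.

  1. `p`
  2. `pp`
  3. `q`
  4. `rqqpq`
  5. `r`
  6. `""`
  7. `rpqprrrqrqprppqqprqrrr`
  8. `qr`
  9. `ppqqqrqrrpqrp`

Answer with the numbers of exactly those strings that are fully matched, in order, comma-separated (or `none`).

1 → no match
2 → no match
3 → no match
4 → no match
5 → no match
6 → match
7 → no match
8 → no match
9 → no match

6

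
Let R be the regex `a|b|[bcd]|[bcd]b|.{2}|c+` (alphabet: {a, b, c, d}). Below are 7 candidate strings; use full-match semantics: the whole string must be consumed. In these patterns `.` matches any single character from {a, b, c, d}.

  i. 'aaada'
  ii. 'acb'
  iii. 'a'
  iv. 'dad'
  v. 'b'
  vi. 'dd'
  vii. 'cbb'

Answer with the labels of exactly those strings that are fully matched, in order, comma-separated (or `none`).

i → no match
ii → no match
iii → match
iv → no match
v → match
vi → match
vii → no match

iii, v, vi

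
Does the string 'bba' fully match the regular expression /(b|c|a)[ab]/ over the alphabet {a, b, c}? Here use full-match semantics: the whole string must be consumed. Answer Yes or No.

No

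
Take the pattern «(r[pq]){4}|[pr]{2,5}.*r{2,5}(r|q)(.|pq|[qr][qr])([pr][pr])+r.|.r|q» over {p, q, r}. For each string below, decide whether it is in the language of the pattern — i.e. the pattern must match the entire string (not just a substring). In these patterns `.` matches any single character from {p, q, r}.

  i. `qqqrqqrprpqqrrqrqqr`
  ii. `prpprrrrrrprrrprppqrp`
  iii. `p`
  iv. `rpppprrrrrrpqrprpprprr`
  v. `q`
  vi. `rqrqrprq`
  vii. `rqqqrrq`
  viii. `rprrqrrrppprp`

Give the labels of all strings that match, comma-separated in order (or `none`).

i → no match
ii → no match
iii. `p` → no match
iv → no match
v. `q` → match
vi. `rqrqrprq` → match
vii. `rqqqrrq` → no match
viii → match

v, vi, viii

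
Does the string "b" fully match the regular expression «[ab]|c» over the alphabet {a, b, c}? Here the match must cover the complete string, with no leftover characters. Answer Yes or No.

Yes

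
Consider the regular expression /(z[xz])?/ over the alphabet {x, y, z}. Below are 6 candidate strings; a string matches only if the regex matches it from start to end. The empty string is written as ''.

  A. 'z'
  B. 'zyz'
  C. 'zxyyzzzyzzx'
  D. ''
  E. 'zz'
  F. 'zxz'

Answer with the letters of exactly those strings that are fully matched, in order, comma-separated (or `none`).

A → no match
B → no match
C → no match
D → match
E → match
F → no match

D, E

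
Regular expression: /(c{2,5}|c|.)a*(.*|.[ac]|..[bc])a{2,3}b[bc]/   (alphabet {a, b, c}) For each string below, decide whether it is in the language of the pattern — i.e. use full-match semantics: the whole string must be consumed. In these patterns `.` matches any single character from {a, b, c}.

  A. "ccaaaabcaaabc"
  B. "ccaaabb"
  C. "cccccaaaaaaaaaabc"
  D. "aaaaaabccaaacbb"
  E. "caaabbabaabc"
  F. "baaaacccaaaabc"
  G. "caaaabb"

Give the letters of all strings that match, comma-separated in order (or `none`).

A → match
B → match
C → match
D → no match
E → match
F → match
G → match

A, B, C, E, F, G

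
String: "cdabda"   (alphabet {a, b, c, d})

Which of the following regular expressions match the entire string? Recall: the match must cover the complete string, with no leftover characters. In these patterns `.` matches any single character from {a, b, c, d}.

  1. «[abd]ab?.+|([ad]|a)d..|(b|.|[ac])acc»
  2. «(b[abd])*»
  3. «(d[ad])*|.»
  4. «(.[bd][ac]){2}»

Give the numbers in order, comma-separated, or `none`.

4

1 → no match
2 → no match
3 → no match
4 → match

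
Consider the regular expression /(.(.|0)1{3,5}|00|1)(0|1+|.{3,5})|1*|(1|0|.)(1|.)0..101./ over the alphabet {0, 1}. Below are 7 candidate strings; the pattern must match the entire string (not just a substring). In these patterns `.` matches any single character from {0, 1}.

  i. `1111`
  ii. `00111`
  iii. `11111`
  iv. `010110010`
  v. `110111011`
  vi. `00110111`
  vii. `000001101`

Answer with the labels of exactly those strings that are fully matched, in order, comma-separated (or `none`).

i → match
ii → match
iii → match
iv → no match
v → match
vi → no match
vii → no match

i, ii, iii, v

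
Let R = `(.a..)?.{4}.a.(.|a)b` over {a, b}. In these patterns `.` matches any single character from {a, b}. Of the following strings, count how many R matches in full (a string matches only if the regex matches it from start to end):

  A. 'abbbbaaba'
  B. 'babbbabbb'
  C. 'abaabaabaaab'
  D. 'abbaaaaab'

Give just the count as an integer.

2

A → no match — must end with 'b'
B → match
C → no match
D → match
Total matched: 2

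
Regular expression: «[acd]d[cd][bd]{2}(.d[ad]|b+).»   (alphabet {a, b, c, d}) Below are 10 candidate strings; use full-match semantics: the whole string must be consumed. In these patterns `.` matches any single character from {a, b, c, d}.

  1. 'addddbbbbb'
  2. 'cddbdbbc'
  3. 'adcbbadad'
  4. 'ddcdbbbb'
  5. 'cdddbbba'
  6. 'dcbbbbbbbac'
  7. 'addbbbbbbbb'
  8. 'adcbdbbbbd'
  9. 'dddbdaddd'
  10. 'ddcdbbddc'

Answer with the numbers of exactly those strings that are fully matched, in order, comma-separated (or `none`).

1, 2, 3, 4, 5, 7, 8, 9, 10

1 → match
2 → match
3 → match
4 → match
5 → match
6 → no match
7 → match
8 → match
9 → match
10 → match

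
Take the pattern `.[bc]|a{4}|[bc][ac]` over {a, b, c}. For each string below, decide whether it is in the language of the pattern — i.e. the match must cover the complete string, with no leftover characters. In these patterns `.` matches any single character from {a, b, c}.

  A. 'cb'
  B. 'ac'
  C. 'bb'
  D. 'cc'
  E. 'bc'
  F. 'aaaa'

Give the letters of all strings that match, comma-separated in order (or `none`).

A, B, C, D, E, F

A → match
B → match
C → match
D → match
E → match
F → match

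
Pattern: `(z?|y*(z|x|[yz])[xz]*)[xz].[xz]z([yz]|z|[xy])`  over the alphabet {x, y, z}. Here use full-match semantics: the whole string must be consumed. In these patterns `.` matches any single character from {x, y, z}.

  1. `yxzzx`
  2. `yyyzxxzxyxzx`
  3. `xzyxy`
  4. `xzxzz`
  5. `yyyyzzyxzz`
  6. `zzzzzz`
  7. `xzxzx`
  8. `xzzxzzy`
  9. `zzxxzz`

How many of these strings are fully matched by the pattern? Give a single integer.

1. `yxzzx` → no match
2. `yyyzxxzxyxzx` → match
3. `xzyxy` → no match
4. `xzxzz` → match
5. `yyyyzzyxzz` → match
6. `zzzzzz` → match
7. `xzxzx` → match
8. `xzzxzzy` → match
9. `zzxxzz` → match
Total matched: 7

7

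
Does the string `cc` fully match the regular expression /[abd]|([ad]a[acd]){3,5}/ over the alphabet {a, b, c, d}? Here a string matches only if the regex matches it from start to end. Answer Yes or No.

No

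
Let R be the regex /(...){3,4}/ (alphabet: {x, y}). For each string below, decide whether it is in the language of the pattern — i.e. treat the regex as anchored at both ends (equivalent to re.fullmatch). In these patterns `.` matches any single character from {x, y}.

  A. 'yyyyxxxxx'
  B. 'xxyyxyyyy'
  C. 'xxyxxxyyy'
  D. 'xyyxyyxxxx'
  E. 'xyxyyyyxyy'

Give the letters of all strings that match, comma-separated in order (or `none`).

A, B, C

A → match
B → match
C → match
D → no match
E → no match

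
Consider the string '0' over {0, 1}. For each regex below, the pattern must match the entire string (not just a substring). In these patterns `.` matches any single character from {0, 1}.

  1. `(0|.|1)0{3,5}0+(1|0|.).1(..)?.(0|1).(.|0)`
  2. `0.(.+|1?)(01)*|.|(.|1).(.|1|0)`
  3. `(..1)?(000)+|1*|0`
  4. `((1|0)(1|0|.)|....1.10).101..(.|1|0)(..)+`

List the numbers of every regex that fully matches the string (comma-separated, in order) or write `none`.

2, 3

1 → no match
2 → match
3 → match
4 → no match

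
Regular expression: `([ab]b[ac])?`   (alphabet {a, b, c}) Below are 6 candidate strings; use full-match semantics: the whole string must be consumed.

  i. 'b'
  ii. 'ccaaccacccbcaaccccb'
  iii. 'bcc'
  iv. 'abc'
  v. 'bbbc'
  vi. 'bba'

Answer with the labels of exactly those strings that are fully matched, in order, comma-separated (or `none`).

iv, vi

i → no match
ii → no match
iii → no match
iv → match
v → no match
vi → match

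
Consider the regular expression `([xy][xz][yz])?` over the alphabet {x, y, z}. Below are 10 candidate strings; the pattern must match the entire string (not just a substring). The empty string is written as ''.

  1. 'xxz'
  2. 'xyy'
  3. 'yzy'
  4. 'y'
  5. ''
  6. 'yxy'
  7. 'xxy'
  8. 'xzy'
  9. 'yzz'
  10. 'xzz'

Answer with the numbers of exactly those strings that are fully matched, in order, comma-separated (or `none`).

1 → match
2 → no match
3 → match
4 → no match
5 → match
6 → match
7 → match
8 → match
9 → match
10 → match

1, 3, 5, 6, 7, 8, 9, 10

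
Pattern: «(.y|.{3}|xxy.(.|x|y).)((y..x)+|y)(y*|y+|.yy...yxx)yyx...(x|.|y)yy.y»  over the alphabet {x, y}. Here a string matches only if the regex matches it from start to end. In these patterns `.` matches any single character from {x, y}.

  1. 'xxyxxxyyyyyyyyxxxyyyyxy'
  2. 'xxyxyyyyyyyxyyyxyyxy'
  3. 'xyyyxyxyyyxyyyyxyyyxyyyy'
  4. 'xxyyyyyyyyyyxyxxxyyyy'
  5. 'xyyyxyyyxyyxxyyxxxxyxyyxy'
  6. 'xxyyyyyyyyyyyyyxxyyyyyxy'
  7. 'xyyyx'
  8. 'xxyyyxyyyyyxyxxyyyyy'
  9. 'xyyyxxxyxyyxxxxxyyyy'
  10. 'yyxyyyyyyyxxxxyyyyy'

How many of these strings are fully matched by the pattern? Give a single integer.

1 → match
2 → match
3 → match
4 → match
5 → no match
6 → match
7 → no match — must end with 'y'
8 → match
9 → no match
10 → match
Total matched: 7

7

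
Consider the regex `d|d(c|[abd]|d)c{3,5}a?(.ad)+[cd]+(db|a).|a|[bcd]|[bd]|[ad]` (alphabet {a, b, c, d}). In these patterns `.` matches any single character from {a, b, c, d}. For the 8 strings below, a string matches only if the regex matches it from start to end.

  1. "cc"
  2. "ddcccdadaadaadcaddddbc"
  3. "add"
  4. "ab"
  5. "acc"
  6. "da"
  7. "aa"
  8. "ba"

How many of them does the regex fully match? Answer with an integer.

1

1 → no match
2 → match
3 → no match
4 → no match
5 → no match
6 → no match
7 → no match
8 → no match
Total matched: 1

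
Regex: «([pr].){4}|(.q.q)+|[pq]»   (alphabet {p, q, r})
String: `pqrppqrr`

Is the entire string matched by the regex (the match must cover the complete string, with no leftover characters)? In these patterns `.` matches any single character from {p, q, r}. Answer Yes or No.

Yes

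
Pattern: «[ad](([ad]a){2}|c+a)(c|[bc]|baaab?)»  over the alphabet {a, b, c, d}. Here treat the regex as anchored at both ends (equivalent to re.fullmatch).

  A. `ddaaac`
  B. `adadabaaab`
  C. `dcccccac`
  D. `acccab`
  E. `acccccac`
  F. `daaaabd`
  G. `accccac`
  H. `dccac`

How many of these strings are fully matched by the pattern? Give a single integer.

7

A → match
B → match
C → match
D → match
E → match
F → no match
G → match
H → match
Total matched: 7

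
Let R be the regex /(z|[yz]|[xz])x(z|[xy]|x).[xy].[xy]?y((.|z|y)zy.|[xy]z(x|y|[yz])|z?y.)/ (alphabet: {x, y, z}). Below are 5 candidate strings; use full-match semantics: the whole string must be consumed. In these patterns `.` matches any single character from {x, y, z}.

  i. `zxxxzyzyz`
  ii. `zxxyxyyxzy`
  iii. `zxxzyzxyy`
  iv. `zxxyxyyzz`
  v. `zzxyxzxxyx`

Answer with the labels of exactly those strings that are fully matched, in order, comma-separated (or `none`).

i. `zxxxzyzyz` → no match
ii. `zxxyxyyxzy` → match
iii. `zxxzyzxyy` → no match
iv. `zxxyxyyzz` → no match
v. `zzxyxzxxyx` → no match

ii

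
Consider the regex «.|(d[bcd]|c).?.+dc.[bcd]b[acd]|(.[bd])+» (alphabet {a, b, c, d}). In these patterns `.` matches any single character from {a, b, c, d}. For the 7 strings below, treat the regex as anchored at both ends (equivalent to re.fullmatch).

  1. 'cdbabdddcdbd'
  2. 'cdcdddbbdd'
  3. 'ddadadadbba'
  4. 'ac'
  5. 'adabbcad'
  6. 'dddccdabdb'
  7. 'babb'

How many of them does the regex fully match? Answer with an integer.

1 → no match
2 → match
3 → no match
4 → no match
5 → no match
6 → no match
7 → no match
Total matched: 1

1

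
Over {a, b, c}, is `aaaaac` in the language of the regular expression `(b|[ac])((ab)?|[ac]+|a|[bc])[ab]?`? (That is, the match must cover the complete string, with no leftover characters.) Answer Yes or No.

Yes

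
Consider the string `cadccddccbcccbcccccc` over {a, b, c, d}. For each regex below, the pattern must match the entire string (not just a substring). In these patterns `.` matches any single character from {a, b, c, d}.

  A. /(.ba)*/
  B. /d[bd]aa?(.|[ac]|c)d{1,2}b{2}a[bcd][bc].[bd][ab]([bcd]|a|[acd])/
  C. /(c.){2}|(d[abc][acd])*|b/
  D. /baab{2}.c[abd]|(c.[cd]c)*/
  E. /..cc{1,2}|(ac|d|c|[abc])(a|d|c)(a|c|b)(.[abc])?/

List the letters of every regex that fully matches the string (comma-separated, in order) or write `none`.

A → no match
B → no match — must start with `d`
C → no match
D → match
E → no match

D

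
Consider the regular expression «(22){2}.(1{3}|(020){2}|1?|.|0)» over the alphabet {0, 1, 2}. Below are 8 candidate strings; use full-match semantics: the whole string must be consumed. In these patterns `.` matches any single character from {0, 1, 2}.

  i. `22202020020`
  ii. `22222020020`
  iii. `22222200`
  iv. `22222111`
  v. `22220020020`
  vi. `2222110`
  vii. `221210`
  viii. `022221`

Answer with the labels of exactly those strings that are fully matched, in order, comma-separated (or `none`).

i → no match
ii → match
iii → no match
iv → match
v → match
vi → no match
vii → no match
viii → no match — must start with `22`

ii, iv, v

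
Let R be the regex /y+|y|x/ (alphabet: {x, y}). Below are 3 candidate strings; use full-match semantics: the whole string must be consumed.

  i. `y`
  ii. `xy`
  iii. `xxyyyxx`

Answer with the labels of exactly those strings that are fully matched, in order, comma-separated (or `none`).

i

i → match
ii → no match
iii → no match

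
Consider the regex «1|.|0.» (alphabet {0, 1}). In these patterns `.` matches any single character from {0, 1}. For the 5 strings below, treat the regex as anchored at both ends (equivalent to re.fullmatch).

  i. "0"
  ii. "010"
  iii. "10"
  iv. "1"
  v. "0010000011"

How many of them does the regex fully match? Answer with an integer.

2

i → match
ii → no match
iii → no match
iv → match
v → no match
Total matched: 2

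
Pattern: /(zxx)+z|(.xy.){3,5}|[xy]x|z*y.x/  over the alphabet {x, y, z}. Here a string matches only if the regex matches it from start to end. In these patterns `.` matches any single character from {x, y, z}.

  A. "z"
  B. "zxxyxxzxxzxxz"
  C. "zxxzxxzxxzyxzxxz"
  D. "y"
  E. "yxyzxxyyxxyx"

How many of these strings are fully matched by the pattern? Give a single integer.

1

A → no match
B → no match
C → no match
D → no match
E → match
Total matched: 1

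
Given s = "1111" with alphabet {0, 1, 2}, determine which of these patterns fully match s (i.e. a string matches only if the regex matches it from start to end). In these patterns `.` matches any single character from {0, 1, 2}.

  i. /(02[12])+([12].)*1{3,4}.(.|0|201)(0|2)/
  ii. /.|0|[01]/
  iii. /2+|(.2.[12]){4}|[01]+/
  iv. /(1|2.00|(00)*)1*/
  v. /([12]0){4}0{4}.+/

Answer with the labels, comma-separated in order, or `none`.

iii, iv

i → no match — must start with "02"
ii → no match
iii → match
iv → match
v → no match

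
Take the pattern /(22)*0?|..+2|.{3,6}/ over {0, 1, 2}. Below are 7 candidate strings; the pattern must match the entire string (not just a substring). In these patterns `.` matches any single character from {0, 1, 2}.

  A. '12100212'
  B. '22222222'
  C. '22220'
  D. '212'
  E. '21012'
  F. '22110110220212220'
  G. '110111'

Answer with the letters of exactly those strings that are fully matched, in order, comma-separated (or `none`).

A → match
B → match
C → match
D → match
E → match
F → no match
G → match

A, B, C, D, E, G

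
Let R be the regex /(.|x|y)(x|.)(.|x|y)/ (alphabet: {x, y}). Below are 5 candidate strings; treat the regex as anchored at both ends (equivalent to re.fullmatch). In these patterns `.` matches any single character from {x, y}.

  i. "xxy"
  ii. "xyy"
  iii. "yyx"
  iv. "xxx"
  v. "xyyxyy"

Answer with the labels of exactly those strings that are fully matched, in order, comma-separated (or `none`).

i, ii, iii, iv

i → match
ii → match
iii → match
iv → match
v → no match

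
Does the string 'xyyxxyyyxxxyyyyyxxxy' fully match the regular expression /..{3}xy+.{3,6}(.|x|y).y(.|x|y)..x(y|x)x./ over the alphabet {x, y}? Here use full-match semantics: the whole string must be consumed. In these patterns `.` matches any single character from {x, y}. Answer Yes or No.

Yes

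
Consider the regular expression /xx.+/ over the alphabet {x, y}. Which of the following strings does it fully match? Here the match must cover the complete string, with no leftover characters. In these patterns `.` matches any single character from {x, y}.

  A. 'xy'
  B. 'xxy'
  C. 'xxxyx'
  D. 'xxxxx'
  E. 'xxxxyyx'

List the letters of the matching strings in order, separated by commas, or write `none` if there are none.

B, C, D, E

A → no match — must start with 'xx'
B → match
C → match
D → match
E → match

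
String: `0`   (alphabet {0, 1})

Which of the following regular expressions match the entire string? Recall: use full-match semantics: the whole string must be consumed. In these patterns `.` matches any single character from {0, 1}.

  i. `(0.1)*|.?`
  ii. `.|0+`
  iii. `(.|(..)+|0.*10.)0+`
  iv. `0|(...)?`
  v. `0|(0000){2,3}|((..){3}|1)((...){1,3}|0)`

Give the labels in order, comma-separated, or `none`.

i → match
ii → match
iii → no match
iv → match
v → match

i, ii, iv, v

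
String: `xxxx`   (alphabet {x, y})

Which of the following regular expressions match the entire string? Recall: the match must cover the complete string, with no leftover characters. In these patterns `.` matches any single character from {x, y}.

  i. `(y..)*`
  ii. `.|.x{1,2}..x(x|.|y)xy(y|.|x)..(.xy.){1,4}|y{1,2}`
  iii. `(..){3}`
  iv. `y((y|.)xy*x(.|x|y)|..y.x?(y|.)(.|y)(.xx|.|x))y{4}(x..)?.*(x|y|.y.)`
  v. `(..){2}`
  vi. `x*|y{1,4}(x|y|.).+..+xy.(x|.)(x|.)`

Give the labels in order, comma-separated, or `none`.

v, vi

i → no match
ii → no match
iii → no match
iv → no match — must start with `y`
v → match
vi → match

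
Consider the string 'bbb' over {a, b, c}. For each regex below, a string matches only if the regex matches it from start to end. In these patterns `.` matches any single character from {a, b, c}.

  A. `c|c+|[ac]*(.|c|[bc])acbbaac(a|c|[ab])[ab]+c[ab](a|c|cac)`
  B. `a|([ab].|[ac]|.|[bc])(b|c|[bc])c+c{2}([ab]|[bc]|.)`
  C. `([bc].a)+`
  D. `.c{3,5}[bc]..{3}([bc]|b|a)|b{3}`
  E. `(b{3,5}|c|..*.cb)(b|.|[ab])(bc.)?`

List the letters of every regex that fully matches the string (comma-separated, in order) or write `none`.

A → no match
B → no match
C → no match — must end with 'a'
D → match
E → no match

D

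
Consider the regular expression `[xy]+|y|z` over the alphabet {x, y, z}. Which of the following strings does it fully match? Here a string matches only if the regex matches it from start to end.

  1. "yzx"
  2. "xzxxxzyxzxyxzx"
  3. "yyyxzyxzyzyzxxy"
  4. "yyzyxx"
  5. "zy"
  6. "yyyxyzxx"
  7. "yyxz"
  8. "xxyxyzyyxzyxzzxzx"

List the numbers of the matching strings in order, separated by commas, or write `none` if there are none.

1 → no match
2 → no match
3 → no match
4 → no match
5 → no match
6 → no match
7 → no match
8 → no match

none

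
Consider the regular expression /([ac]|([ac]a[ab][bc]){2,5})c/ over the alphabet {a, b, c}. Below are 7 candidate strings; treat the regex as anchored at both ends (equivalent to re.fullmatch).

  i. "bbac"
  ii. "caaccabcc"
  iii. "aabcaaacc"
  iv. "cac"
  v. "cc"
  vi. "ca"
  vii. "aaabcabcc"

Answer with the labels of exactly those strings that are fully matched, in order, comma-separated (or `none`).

ii, iii, v, vii

i. "bbac" → no match
ii. "caaccabcc" → match
iii. "aabcaaacc" → match
iv. "cac" → no match
v. "cc" → match
vi. "ca" → no match — must end with "c"
vii. "aaabcabcc" → match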